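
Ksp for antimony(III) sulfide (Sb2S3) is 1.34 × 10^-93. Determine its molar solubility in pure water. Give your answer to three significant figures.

s ≈ 1.04 x 10^-19 M

Sb2S3(s) <=> 2 Sb^3+(aq) + 3 S^2-(aq)
Ksp = [Sb^3+]^2[S^2-]^3
Let s = molar solubility. Then [Sb^3+] = 2s and [S^2-] = 3s.
Substituting: Ksp = (2s)^2(3s)^3 = 108s^5
s = (1.34 × 10^-93 / 108)^(1/5) = 1.04 x 10^-19 M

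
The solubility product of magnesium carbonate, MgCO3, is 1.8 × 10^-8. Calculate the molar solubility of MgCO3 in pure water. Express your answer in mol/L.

s ≈ 1.3e-4 M

MgCO3(s) ⇌ Mg^2+ + CO3^2-
Ksp = [Mg^2+][CO3^2-]
With molar solubility s: [Mg^2+] = s, [CO3^2-] = s.
Ksp = s × s = s^2
s = (1.8 × 10^-8)^(1/2) = 1.3 × 10^-4 M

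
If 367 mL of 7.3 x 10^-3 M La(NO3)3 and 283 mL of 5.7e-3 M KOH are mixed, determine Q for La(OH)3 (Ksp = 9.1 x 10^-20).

Q = 6.3 × 10^-11

Total volume = 367 + 283 = 650 mL.
[La^3+] = 7.3 × 10^-3 × (367/650) = 4.12 × 10^-3 M
[OH^-] = 5.7 × 10^-3 × (283/650) = 2.48 x 10^-3 M
La(OH)3(s) ⇌ La^3+ + 3 OH^-, so Q = [La^3+][OH^-]^3
Q = (4.12 x 10^-3)(2.48 × 10^-3)^3 = 6.3 × 10^-11
Q > Ksp, so La(OH)3 will precipitate.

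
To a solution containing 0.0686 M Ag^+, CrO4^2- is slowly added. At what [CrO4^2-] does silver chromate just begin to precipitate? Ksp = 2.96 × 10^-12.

Ag2CrO4(s) ⇌ 2 Ag^+ + CrO4^2-
Ksp = [Ag^+]^2[CrO4^2-]
Precipitation begins when Q = Ksp. With [Ag^+] = 0.0686 M:
2.96 × 10^-12 = (0.0686)^2 × [CrO4^2-]
[CrO4^2-] = (2.96 × 10^-12 / 4.706 x 10^-3) = 6.29 x 10^-10 M

[CrO4^2-] ≈ 6.29 x 10^-10 M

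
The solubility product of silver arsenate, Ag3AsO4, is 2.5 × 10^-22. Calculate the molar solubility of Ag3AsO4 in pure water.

Ag3AsO4(s) <=> 3 Ag^+ + AsO4^3-
Ksp = [Ag^+]^3[AsO4^3-]
For each mole of Ag3AsO4 that dissolves: [Ag^+] = 3s, [AsO4^3-] = s.
Substituting: Ksp = (3s)^3s = 27s^4
s = (2.5 × 10^-22 / 27)^(1/4) = 1.7 × 10^-6 M

s ≈ 1.7 × 10^-6 M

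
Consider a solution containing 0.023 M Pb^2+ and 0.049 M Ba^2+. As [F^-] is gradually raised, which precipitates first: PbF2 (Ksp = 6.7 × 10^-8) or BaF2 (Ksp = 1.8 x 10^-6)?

Each salt begins to precipitate when Q = Ksp, i.e. when [F^-] reaches its threshold.
For PbF2: 6.7 × 10^-8 = 0.023 × [F^-]^2  ⇒  [F^-] = 1.7 x 10^-3 M.
For BaF2: 1.8 x 10^-6 = 0.049 × [F^-]^2  ⇒  [F^-] = 6.1 x 10^-3 M.
The salt with the lower threshold [F^-] precipitates first: PbF2.

PbF2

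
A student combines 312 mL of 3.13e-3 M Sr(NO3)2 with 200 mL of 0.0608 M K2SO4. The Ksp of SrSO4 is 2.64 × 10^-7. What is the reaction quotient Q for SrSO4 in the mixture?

4.53 × 10^-5

Total volume = 312 + 200 = 512 mL.
[Sr^2+] = 3.13 x 10^-3 × (312/512) = 1.907 × 10^-3 M
[SO4^2-] = 6.08 x 10^-2 × (200/512) = 2.375 x 10^-2 M
SrSO4(s) ⇌ Sr^2+ + SO4^2-, so Q = [Sr^2+][SO4^2-]
Q = (1.907 × 10^-3)(2.375 x 10^-2) = 4.53 × 10^-5
Q > Ksp, so SrSO4 will precipitate.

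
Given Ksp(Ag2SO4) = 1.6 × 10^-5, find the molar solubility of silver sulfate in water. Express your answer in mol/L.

0.016 M

Ag2SO4(s) ⇌ 2 Ag^+ + SO4^2-
Ksp = [Ag^+]^2[SO4^2-]
If s mol/L of Ag2SO4 dissolves, [Ag^+] = 2s and [SO4^2-] = s.
Substituting: Ksp = (2s)^2s = 4s^3
s^3 = 1.6 × 10^-5 / 4, so s = 1.6 × 10^-2 M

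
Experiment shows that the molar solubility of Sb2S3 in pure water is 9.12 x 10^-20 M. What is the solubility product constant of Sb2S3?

6.81e-94

Sb2S3(s) <=> 2 Sb^3+(aq) + 3 S^2-(aq)
If s mol/L of Sb2S3 dissolves, [Sb^3+] = 2s and [S^2-] = 3s.
Ksp = [Sb^3+]^2[S^2-]^3
Ksp = (2s)^2(3s)^3 = 108s^5
With s = 9.12 × 10^-20: Ksp = 6.81 x 10^-94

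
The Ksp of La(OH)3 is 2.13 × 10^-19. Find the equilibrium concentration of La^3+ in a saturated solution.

9.42 x 10^-6 M

La(OH)3(s) <=> La^3+ + 3 OH^-
Ksp = [La^3+][OH^-]^3
With molar solubility s: [La^3+] = s, [OH^-] = 3s.
So Ksp = s × (3s)^3 = 27s^4
Solving, s = (2.13 × 10^-19/27)^(1/4) = 9.424 × 10^-6 M
[La^3+] = s = 9.42 × 10^-6 M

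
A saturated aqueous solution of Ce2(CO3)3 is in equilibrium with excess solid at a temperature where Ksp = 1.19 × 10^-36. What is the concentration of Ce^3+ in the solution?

[Ce^3+] ≈ 5.12 × 10^-8 M

Ce2(CO3)3(s) ⇌ 2 Ce^3+(aq) + 3 CO3^2-(aq)
Ksp = [Ce^3+]^2[CO3^2-]^3
For each mole of Ce2(CO3)3 that dissolves: [Ce^3+] = 2s, [CO3^2-] = 3s.
Substituting: Ksp = (2s)^2(3s)^3 = 108s^5
Solving, s = (1.19 × 10^-36/108)^(1/5) = 2.561 x 10^-8 M
[Ce^3+] = 2s = 5.12 x 10^-8 M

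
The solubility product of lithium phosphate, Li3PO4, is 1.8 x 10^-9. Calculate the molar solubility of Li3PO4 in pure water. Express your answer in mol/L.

2.9 × 10^-3 M

Li3PO4(s) ⇌ 3 Li^+ + PO4^3-
Ksp = [Li^+]^3[PO4^3-]
For each mole of Li3PO4 that dissolves: [Li^+] = 3s, [PO4^3-] = s.
Ksp = (3s)^3s = 27s^4
s^4 = 1.8 x 10^-9 / 27, so s = 2.9 x 10^-3 M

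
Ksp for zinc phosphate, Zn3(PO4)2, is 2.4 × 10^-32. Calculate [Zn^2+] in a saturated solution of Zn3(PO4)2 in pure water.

[Zn^2+] ≈ 5.6 × 10^-7 M

Zn3(PO4)2(s) ⇌ 3 Zn^2+ + 2 PO4^3-
Ksp = [Zn^2+]^3[PO4^3-]^2
For each mole of Zn3(PO4)2 that dissolves: [Zn^2+] = 3s, [PO4^3-] = 2s.
Ksp = (3s)^3(2s)^2 = 108s^5
Solving, s = (2.4 × 10^-32/108)^(1/5) = 1.86 × 10^-7 M
[Zn^2+] = 3s = 5.6 x 10^-7 M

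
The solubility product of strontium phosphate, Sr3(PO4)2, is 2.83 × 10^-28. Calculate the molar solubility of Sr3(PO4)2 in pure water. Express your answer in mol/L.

s = 1.21e-6 M

Sr3(PO4)2(s) ⇌ 3 Sr^2+ + 2 PO4^3-
Ksp = [Sr^2+]^3[PO4^3-]^2
With molar solubility s: [Sr^2+] = 3s, [PO4^3-] = 2s.
Substituting: Ksp = (3s)^3(2s)^2 = 108s^5
s = (2.83 × 10^-28 / 108)^(1/5) = 1.21 × 10^-6 M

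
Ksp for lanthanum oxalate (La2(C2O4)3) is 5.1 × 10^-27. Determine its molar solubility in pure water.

La2(C2O4)3(s) ⇌ 2 La^3+ + 3 C2O4^2-
Ksp = [La^3+]^2[C2O4^2-]^3
With molar solubility s: [La^3+] = 2s, [C2O4^2-] = 3s.
Ksp = (2s)^2(3s)^3 = 108s^5
Solving, s = (5.1 × 10^-27/108)^(1/5) = 2.2 × 10^-6 M

s = 2.2 × 10^-6 M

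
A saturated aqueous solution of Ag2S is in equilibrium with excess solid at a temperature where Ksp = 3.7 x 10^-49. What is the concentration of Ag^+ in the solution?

9.0 × 10^-17 M

Ag2S(s) ⇌ 2 Ag^+(aq) + S^2-(aq)
Ksp = [Ag^+]^2[S^2-]
For each mole of Ag2S that dissolves: [Ag^+] = 2s, [S^2-] = s.
So Ksp = (2s)^2 × s = 4s^3
s^3 = 3.7 x 10^-49 / 4, so s = 4.52 × 10^-17 M
[Ag^+] = 2s = 9.0 × 10^-17 M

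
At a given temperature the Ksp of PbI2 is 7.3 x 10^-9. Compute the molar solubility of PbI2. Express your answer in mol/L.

PbI2(s) ⇌ Pb^2+ + 2 I^-
Ksp = [Pb^2+][I^-]^2
If s mol/L of PbI2 dissolves, [Pb^2+] = s and [I^-] = 2s.
Ksp = s(2s)^2 = 4s^3
s = (7.3 x 10^-9 / 4)^(1/3) = 1.2 x 10^-3 M

1.2 × 10^-3 M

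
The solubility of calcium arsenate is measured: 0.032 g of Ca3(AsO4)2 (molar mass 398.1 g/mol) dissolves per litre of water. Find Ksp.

Ksp ≈ 3.6 × 10^-19

Molar solubility s = (3.2 x 10^-2 g/L) / (398.1 g/mol) = 8.04 × 10^-5 M.
Ca3(AsO4)2(s) ⇌ 3 Ca^2+ + 2 AsO4^3-
Let s = molar solubility. Then [Ca^2+] = 3s and [AsO4^3-] = 2s.
Ksp = [Ca^2+]^3[AsO4^3-]^2
Ksp = (3s)^3(2s)^2 = 108s^5
With s = 8.04 × 10^-5: Ksp = 3.6 × 10^-19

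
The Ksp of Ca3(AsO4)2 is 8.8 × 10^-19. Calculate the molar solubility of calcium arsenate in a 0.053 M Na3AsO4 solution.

s = 2.3 × 10^-6 M

Ca3(AsO4)2(s) ⇌ 3 Ca^2+ + 2 AsO4^3-
Ksp = [Ca^2+]^3[AsO4^3-]^2
Let s be the molar solubility in this solution. [Ca^2+] = 3s, [AsO4^3-] = 0.053 + 2s ≈ 0.053 (Ksp is small, so little additional dissolves).
Ksp ≈ (3s)^3 × (0.053)^2
s = 2.3 x 10^-6 M
Check: 2s = 4.5 x 10^-6 ≪ 0.053, so the approximation is valid.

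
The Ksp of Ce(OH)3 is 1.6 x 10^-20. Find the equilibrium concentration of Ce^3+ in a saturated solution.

4.9e-6 M

Ce(OH)3(s) ⇌ Ce^3+(aq) + 3 OH^-(aq)
Ksp = [Ce^3+][OH^-]^3
With molar solubility s: [Ce^3+] = s, [OH^-] = 3s.
Substituting: Ksp = s(3s)^3 = 27s^4
s = (1.6 x 10^-20 / 27)^(1/4) = 4.93 x 10^-6 M
[Ce^3+] = s = 4.9 × 10^-6 M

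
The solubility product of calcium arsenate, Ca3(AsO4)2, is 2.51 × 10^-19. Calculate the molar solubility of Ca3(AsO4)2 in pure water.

s ≈ 7.47 x 10^-5 M

Ca3(AsO4)2(s) ⇌ 3 Ca^2+(aq) + 2 AsO4^3-(aq)
Ksp = [Ca^2+]^3[AsO4^3-]^2
Let s = molar solubility. Then [Ca^2+] = 3s and [AsO4^3-] = 2s.
Ksp = (3s)^3(2s)^2 = 108s^5
s^5 = 2.51 × 10^-19 / 108, so s = 7.47 × 10^-5 M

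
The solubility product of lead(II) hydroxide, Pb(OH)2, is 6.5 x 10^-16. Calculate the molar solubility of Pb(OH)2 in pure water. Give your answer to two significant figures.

Pb(OH)2(s) ⇌ Pb^2+ + 2 OH^-
Ksp = [Pb^2+][OH^-]^2
With molar solubility s: [Pb^2+] = s, [OH^-] = 2s.
Ksp = s(2s)^2 = 4s^3
s^3 = 6.5 x 10^-16 / 4, so s = 5.5 × 10^-6 M

5.5 x 10^-6 M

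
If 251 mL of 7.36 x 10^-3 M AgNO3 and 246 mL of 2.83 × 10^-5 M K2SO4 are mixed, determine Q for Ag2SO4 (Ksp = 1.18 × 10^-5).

Q ≈ 1.94 × 10^-10

Total volume = 251 + 246 = 497 mL.
[Ag^+] = 7.36 x 10^-3 × (251/497) = 3.717 × 10^-3 M
[SO4^2-] = 2.83 × 10^-5 × (246/497) = 1.401 × 10^-5 M
Ag2SO4(s) ⇌ 2 Ag^+(aq) + SO4^2-(aq), so Q = [Ag^+]^2[SO4^2-]
Q = (3.717 × 10^-3)^2(1.401 x 10^-5) = 1.94 × 10^-10
Q < Ksp, so no precipitate of Ag2SO4 forms.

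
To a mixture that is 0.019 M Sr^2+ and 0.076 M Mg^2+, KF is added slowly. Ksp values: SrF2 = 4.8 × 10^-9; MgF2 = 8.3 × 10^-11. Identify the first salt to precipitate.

Each salt begins to precipitate when Q = Ksp, i.e. when [F^-] reaches its threshold.
For SrF2: 4.8 × 10^-9 = 0.019 × [F^-]^2  ⇒  [F^-] = 5.0 × 10^-4 M.
For MgF2: 8.3 × 10^-11 = 0.076 × [F^-]^2  ⇒  [F^-] = 3.3 × 10^-5 M.
The salt with the lower threshold [F^-] precipitates first: MgF2.

MgF2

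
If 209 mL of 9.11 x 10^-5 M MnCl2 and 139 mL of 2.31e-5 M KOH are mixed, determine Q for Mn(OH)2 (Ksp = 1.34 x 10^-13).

Total volume = 209 + 139 = 348 mL.
[Mn^2+] = 9.11 x 10^-5 × (209/348) = 5.471 × 10^-5 M
[OH^-] = 2.31 x 10^-5 × (139/348) = 9.227 × 10^-6 M
Mn(OH)2(s) ⇌ Mn^2+ + 2 OH^-, so Q = [Mn^2+][OH^-]^2
Q = (5.471 x 10^-5)(9.227 x 10^-6)^2 = 4.66 x 10^-15
Q < Ksp, so no precipitate of Mn(OH)2 forms.

Q = 4.66 x 10^-15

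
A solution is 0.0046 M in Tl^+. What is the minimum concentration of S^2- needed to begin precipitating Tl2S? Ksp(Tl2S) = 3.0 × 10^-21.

[S^2-] ≈ 1.4 × 10^-16 M

Tl2S(s) <=> 2 Tl^+(aq) + S^2-(aq)
Ksp = [Tl^+]^2[S^2-]
Precipitation begins when Q = Ksp. With [Tl^+] = 0.0046 M:
3.0 × 10^-21 = (0.0046)^2 × [S^2-]
[S^2-] = (3.0 × 10^-21 / 2.12 × 10^-5) = 1.4 x 10^-16 M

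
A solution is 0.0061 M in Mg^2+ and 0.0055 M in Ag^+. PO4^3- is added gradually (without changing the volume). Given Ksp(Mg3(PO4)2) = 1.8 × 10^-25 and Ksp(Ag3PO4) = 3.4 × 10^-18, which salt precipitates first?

Ag3PO4

Each salt begins to precipitate when Q = Ksp, i.e. when [PO4^3-] reaches its threshold.
For Mg3(PO4)2: 1.8 × 10^-25 = (0.0061)^3 × [PO4^3-]^2  ⇒  [PO4^3-] = 8.9 × 10^-10 M.
For Ag3PO4: 3.4 × 10^-18 = (0.0055)^3 × [PO4^3-]  ⇒  [PO4^3-] = 2.0 × 10^-11 M.
The salt with the lower threshold [PO4^3-] precipitates first: Ag3PO4.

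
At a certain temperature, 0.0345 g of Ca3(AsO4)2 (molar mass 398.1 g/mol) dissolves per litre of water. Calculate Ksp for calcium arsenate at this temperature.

Ksp ≈ 5.28e-19

Molar solubility s = (3.45 × 10^-2 g/L) / (398.1 g/mol) = 8.666 × 10^-5 M.
Ca3(AsO4)2(s) ⇌ 3 Ca^2+(aq) + 2 AsO4^3-(aq)
With molar solubility s: [Ca^2+] = 3s, [AsO4^3-] = 2s.
Ksp = [Ca^2+]^3[AsO4^3-]^2
Ksp = (3s)^3(2s)^2 = 108s^5
With s = 8.666 x 10^-5: Ksp = 5.28 × 10^-19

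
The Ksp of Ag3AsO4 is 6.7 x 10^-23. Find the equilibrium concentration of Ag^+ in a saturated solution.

[Ag^+] ≈ 3.8 x 10^-6 M

Ag3AsO4(s) <=> 3 Ag^+(aq) + AsO4^3-(aq)
Ksp = [Ag^+]^3[AsO4^3-]
Let s = molar solubility. Then [Ag^+] = 3s and [AsO4^3-] = s.
So Ksp = (3s)^3 × s = 27s^4
s^4 = 6.7 x 10^-23 / 27, so s = 1.26 × 10^-6 M
[Ag^+] = 3s = 3.8 x 10^-6 M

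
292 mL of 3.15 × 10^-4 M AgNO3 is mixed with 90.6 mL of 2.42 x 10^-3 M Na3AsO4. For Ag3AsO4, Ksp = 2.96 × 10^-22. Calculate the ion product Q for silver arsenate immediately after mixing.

Total volume = 292 + 90.6 = 382.6 mL.
[Ag^+] = 3.15 × 10^-4 × (292/382.6) = 2.404 × 10^-4 M
[AsO4^3-] = 2.42 × 10^-3 × (90.6/382.6) = 5.731 x 10^-4 M
Ag3AsO4(s) <=> 3 Ag^+(aq) + AsO4^3-(aq), so Q = [Ag^+]^3[AsO4^3-]
Q = (2.404 x 10^-4)^3(5.731 × 10^-4) = 7.96 × 10^-15
Q > Ksp, so Ag3AsO4 will precipitate.

Q ≈ 7.96 × 10^-15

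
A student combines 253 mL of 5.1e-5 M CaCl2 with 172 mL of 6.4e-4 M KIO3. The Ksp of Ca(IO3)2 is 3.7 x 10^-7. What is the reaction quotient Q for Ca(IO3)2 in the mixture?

Q = 2.0 × 10^-12

Total volume = 253 + 172 = 425 mL.
[Ca^2+] = 5.1 × 10^-5 × (253/425) = 3.04 × 10^-5 M
[IO3^-] = 6.4 × 10^-4 × (172/425) = 2.59 × 10^-4 M
Ca(IO3)2(s) ⇌ Ca^2+ + 2 IO3^-, so Q = [Ca^2+][IO3^-]^2
Q = (3.04 × 10^-5)(2.59 x 10^-4)^2 = 2.0 × 10^-12
Q < Ksp, so no precipitate of Ca(IO3)2 forms.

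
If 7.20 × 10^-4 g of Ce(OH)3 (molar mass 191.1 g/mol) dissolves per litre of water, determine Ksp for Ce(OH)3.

Ksp = 5.44e-21

Molar solubility s = (7.20 x 10^-4 g/L) / (191.1 g/mol) = 3.768 × 10^-6 M.
Ce(OH)3(s) ⇌ Ce^3+ + 3 OH^-
For each mole of Ce(OH)3 that dissolves: [Ce^3+] = s, [OH^-] = 3s.
Ksp = [Ce^3+][OH^-]^3
Ksp = s(3s)^3 = 27s^4
With s = 3.768 x 10^-6: Ksp = 5.44 × 10^-21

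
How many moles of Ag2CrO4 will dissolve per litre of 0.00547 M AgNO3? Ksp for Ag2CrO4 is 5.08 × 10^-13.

Ag2CrO4(s) ⇌ 2 Ag^+ + CrO4^2-
Ksp = [Ag^+]^2[CrO4^2-]
Let s be the molar solubility in this solution. [Ag^+] = 0.00547 + 2s ≈ 0.00547, [CrO4^2-] = s (common-ion effect: Ag^+ is already 0.00547 M).
Ksp ≈ (0.00547)^2 × s
s = 1.70 × 10^-8 M
Check: 2s = 3.4 × 10^-8 ≪ 0.00547, so the approximation is valid.

1.70 × 10^-8 M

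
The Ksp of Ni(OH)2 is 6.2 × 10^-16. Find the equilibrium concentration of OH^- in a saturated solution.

Ni(OH)2(s) <=> Ni^2+(aq) + 2 OH^-(aq)
Ksp = [Ni^2+][OH^-]^2
For each mole of Ni(OH)2 that dissolves: [Ni^2+] = s, [OH^-] = 2s.
Substituting: Ksp = s(2s)^2 = 4s^3
s^3 = 6.2 × 10^-16 / 4, so s = 5.37 x 10^-6 M
[OH^-] = 2s = 1.1 × 10^-5 M

[OH^-] ≈ 1.1 × 10^-5 M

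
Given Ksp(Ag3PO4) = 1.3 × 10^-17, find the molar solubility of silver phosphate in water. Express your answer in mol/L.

Ag3PO4(s) ⇌ 3 Ag^+ + PO4^3-
Ksp = [Ag^+]^3[PO4^3-]
For each mole of Ag3PO4 that dissolves: [Ag^+] = 3s, [PO4^3-] = s.
Ksp = (3s)^3s = 27s^4
s = (1.3 × 10^-17 / 27)^(1/4) = 2.6 × 10^-5 M

2.6e-5 M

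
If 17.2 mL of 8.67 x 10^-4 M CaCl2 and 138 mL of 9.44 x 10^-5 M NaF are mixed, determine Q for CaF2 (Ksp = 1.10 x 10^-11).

Total volume = 17.2 + 138 = 155.2 mL.
[Ca^2+] = 8.67 × 10^-4 × (17.2/155.2) = 9.609 × 10^-5 M
[F^-] = 9.44 × 10^-5 × (138/155.2) = 8.394 × 10^-5 M
CaF2(s) ⇌ Ca^2+ + 2 F^-, so Q = [Ca^2+][F^-]^2
Q = (9.609 × 10^-5)(8.394 × 10^-5)^2 = 6.77 x 10^-13
Q < Ksp, so no precipitate of CaF2 forms.

6.77 × 10^-13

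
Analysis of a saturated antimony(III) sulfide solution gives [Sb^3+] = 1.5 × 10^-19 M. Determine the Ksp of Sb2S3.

Sb2S3(s) <=> 2 Sb^3+ + 3 S^2-
Stoichiometry gives [S^2-] = (3/2)[Sb^3+] = 2.25 × 10^-19 M.
Ksp = [Sb^3+]^2[S^2-]^3
Ksp = (1.5 x 10^-19)^2 × (2.25 x 10^-19)^3 = 2.6 x 10^-94

2.6 × 10^-94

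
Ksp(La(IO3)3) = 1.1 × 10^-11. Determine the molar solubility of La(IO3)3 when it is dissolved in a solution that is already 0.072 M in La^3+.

s = 1.8 × 10^-4 M

La(IO3)3(s) ⇌ La^3+ + 3 IO3^-
Ksp = [La^3+][IO3^-]^3
Let s be the molar solubility in this solution. [La^3+] = 0.072 + s ≈ 0.072, [IO3^-] = 3s (Ksp is small, so little additional dissolves).
Ksp ≈ 0.072 × (3s)^3
s = 1.8 × 10^-4 M
Check: s = 1.8 × 10^-4 ≪ 0.072, so the approximation is valid.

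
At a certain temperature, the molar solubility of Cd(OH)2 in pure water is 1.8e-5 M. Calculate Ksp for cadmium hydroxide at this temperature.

Ksp ≈ 2.3 x 10^-14

Cd(OH)2(s) ⇌ Cd^2+ + 2 OH^-
With molar solubility s: [Cd^2+] = s, [OH^-] = 2s.
Ksp = [Cd^2+][OH^-]^2
Substituting: Ksp = s(2s)^2 = 4s^3
Ksp = 4 × (1.8 × 10^-5)^3 = 2.3 × 10^-14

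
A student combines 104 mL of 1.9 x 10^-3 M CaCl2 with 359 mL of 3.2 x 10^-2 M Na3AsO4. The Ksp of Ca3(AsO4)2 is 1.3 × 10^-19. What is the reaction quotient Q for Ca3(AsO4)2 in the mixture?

Total volume = 104 + 359 = 463 mL.
[Ca^2+] = 1.9 × 10^-3 × (104/463) = 4.27 × 10^-4 M
[AsO4^3-] = 3.2 × 10^-2 × (359/463) = 2.48 × 10^-2 M
Ca3(AsO4)2(s) ⇌ 3 Ca^2+(aq) + 2 AsO4^3-(aq), so Q = [Ca^2+]^3[AsO4^3-]^2
Q = (4.27 × 10^-4)^3(2.48 × 10^-2)^2 = 4.8 x 10^-14
Q > Ksp, so Ca3(AsO4)2 will precipitate.

Q = 4.8 x 10^-14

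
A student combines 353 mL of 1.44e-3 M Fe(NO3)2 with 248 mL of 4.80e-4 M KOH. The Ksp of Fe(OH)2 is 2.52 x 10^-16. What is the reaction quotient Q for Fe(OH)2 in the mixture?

3.32 × 10^-11

Total volume = 353 + 248 = 601 mL.
[Fe^2+] = 1.44 x 10^-3 × (353/601) = 8.458 × 10^-4 M
[OH^-] = 4.80 × 10^-4 × (248/601) = 1.981 x 10^-4 M
Fe(OH)2(s) ⇌ Fe^2+ + 2 OH^-, so Q = [Fe^2+][OH^-]^2
Q = (8.458 × 10^-4)(1.981 × 10^-4)^2 = 3.32 x 10^-11
Q > Ksp, so Fe(OH)2 will precipitate.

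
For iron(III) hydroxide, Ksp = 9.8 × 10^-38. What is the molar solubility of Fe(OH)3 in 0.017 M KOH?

2.0 × 10^-32 M

Fe(OH)3(s) <=> Fe^3+(aq) + 3 OH^-(aq)
Ksp = [Fe^3+][OH^-]^3
Let s = moles of Fe(OH)3 that dissolve per litre. [Fe^3+] = s, [OH^-] = 0.017 + 3s ≈ 0.017 (Ksp is small, so little additional dissolves).
Ksp ≈ s × (0.017)^3
s = 2.0 × 10^-32 M
Check: 3s = 6.0 × 10^-32 ≪ 0.017, so the approximation is valid.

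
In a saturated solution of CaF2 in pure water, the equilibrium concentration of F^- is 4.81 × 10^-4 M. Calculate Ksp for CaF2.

Ksp ≈ 5.56 × 10^-11

CaF2(s) ⇌ Ca^2+(aq) + 2 F^-(aq)
Stoichiometry gives [Ca^2+] = (1/2)[F^-] = 2.405 × 10^-4 M.
Ksp = [Ca^2+][F^-]^2
Ksp = 2.405 × 10^-4 × (4.81 x 10^-4)^2 = 5.56 × 10^-11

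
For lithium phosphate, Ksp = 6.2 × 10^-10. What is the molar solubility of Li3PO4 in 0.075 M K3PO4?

Li3PO4(s) <=> 3 Li^+ + PO4^3-
Ksp = [Li^+]^3[PO4^3-]
If s mol/L dissolves here, [Li^+] = 3s, [PO4^3-] = 0.075 + s ≈ 0.075 (Ksp is small, so little additional dissolves).
Ksp ≈ (3s)^3 × 0.075
s = 6.7 × 10^-4 M
Check: s = 6.7 × 10^-4 ≪ 0.075, so the approximation is valid.

s ≈ 6.7 × 10^-4 M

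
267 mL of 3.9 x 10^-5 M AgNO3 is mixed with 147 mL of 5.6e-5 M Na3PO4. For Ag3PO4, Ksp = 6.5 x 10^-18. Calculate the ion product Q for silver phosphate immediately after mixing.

Q ≈ 3.2 × 10^-19

Total volume = 267 + 147 = 414 mL.
[Ag^+] = 3.9 x 10^-5 × (267/414) = 2.52 × 10^-5 M
[PO4^3-] = 5.6 × 10^-5 × (147/414) = 1.99 × 10^-5 M
Ag3PO4(s) ⇌ 3 Ag^+ + PO4^3-, so Q = [Ag^+]^3[PO4^3-]
Q = (2.52 × 10^-5)^3(1.99 × 10^-5) = 3.2 x 10^-19
Q < Ksp, so no precipitate of Ag3PO4 forms.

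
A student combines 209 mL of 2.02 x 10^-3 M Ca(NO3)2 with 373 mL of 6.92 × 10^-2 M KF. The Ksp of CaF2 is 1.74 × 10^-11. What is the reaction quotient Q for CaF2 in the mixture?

Total volume = 209 + 373 = 582 mL.
[Ca^2+] = 2.02 × 10^-3 × (209/582) = 7.254 × 10^-4 M
[F^-] = 6.92 × 10^-2 × (373/582) = 4.435 x 10^-2 M
CaF2(s) ⇌ Ca^2+(aq) + 2 F^-(aq), so Q = [Ca^2+][F^-]^2
Q = (7.254 × 10^-4)(4.435 x 10^-2)^2 = 1.43 x 10^-6
Q > Ksp, so CaF2 will precipitate.

1.43 × 10^-6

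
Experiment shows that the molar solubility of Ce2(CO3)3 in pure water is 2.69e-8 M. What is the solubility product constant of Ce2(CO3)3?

1.52 × 10^-36

Ce2(CO3)3(s) ⇌ 2 Ce^3+ + 3 CO3^2-
For each mole of Ce2(CO3)3 that dissolves: [Ce^3+] = 2s, [CO3^2-] = 3s.
Ksp = [Ce^3+]^2[CO3^2-]^3
Substituting: Ksp = (2s)^2(3s)^3 = 108s^5
With s = 2.69 × 10^-8: Ksp = 1.52 × 10^-36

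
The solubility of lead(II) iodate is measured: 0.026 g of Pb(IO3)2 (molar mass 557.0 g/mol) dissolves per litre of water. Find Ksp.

Molar solubility s = (2.6 × 10^-2 g/L) / (557.0 g/mol) = 4.67 x 10^-5 M.
Pb(IO3)2(s) <=> Pb^2+(aq) + 2 IO3^-(aq)
If s mol/L of Pb(IO3)2 dissolves, [Pb^2+] = s and [IO3^-] = 2s.
Ksp = [Pb^2+][IO3^-]^2
Substituting: Ksp = s(2s)^2 = 4s^3
Ksp = 4 × (4.67 x 10^-5)^3 = 4.1 × 10^-13

4.1 x 10^-13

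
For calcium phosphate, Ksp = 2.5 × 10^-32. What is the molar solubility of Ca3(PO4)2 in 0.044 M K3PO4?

7.8 x 10^-11 M

Ca3(PO4)2(s) ⇌ 3 Ca^2+ + 2 PO4^3-
Ksp = [Ca^2+]^3[PO4^3-]^2
Let s be the molar solubility in this solution. [Ca^2+] = 3s, [PO4^3-] = 0.044 + 2s ≈ 0.044 (common-ion effect: PO4^3- is already 0.044 M).
Ksp ≈ (3s)^3 × (0.044)^2
s = 7.8 x 10^-11 M
Check: 2s = 1.6 × 10^-10 ≪ 0.044, so the approximation is valid.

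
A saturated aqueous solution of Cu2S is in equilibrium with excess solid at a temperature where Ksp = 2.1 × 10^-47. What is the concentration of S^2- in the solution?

[S^2-] = 1.7 x 10^-16 M

Cu2S(s) <=> 2 Cu^+(aq) + S^2-(aq)
Ksp = [Cu^+]^2[S^2-]
Let s = molar solubility. Then [Cu^+] = 2s and [S^2-] = s.
Substituting: Ksp = (2s)^2s = 4s^3
s^3 = 2.1 × 10^-47 / 4, so s = 1.74 x 10^-16 M
[S^2-] = s = 1.7 × 10^-16 M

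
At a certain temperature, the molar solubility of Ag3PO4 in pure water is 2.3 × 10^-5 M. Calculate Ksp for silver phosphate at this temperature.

Ksp ≈ 7.6e-18

Ag3PO4(s) ⇌ 3 Ag^+ + PO4^3-
Let s = molar solubility. Then [Ag^+] = 3s and [PO4^3-] = s.
Ksp = [Ag^+]^3[PO4^3-]
Substituting: Ksp = (3s)^3s = 27s^4
With s = 2.3 × 10^-5: Ksp = 7.6 × 10^-18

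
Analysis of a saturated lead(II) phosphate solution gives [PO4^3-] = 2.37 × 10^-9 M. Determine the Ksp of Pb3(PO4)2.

Pb3(PO4)2(s) <=> 3 Pb^2+(aq) + 2 PO4^3-(aq)
Stoichiometry gives [Pb^2+] = (3/2)[PO4^3-] = 3.555 x 10^-9 M.
Ksp = [Pb^2+]^3[PO4^3-]^2
Ksp = (3.555 x 10^-9)^3 × (2.37 x 10^-9)^2 = 2.52 x 10^-43

Ksp ≈ 2.52e-43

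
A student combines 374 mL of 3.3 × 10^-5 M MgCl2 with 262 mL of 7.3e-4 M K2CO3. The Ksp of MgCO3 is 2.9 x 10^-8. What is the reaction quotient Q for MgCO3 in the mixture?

Total volume = 374 + 262 = 636 mL.
[Mg^2+] = 3.3 x 10^-5 × (374/636) = 1.94 x 10^-5 M
[CO3^2-] = 7.3 × 10^-4 × (262/636) = 3.01 × 10^-4 M
MgCO3(s) <=> Mg^2+ + CO3^2-, so Q = [Mg^2+][CO3^2-]
Q = (1.94 × 10^-5)(3.01 × 10^-4) = 5.8 × 10^-9
Q < Ksp, so no precipitate of MgCO3 forms.

Q = 5.8 x 10^-9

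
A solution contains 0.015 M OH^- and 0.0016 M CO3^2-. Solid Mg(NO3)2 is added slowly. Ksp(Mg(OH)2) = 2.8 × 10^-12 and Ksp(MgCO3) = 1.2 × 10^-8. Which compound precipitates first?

Each salt begins to precipitate when Q = Ksp, i.e. when [Mg^2+] reaches its threshold.
For Mg(OH)2: 2.8 × 10^-12 = (0.015)^2 × [Mg^2+]  ⇒  [Mg^2+] = 1.2 x 10^-8 M.
For MgCO3: 1.2 × 10^-8 = 0.0016 × [Mg^2+]  ⇒  [Mg^2+] = 7.5 × 10^-6 M.
The salt with the lower threshold [Mg^2+] precipitates first: Mg(OH)2.

Mg(OH)2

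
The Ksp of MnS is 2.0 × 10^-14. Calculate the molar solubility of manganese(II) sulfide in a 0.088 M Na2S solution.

MnS(s) <=> Mn^2+ + S^2-
Ksp = [Mn^2+][S^2-]
If s mol/L dissolves here, [Mn^2+] = s, [S^2-] = 0.088 + s ≈ 0.088 (Ksp is small, so little additional dissolves).
Ksp ≈ s × 0.088
s = 2.3 × 10^-13 M
Check: s = 2.3 × 10^-13 ≪ 0.088, so the approximation is valid.

2.3e-13 M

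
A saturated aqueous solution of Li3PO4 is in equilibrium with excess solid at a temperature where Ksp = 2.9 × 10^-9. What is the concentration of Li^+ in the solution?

Li3PO4(s) <=> 3 Li^+(aq) + PO4^3-(aq)
Ksp = [Li^+]^3[PO4^3-]
For each mole of Li3PO4 that dissolves: [Li^+] = 3s, [PO4^3-] = s.
Substituting: Ksp = (3s)^3s = 27s^4
s^4 = 2.9 × 10^-9 / 27, so s = 3.22 × 10^-3 M
[Li^+] = 3s = 9.7 × 10^-3 M

9.7 x 10^-3 M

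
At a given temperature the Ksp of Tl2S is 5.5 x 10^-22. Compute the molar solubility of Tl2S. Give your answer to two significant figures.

s = 5.2e-8 M

Tl2S(s) <=> 2 Tl^+(aq) + S^2-(aq)
Ksp = [Tl^+]^2[S^2-]
If s mol/L of Tl2S dissolves, [Tl^+] = 2s and [S^2-] = s.
Ksp = (2s)^2s = 4s^3
s = (5.5 x 10^-22 / 4)^(1/3) = 5.2 × 10^-8 M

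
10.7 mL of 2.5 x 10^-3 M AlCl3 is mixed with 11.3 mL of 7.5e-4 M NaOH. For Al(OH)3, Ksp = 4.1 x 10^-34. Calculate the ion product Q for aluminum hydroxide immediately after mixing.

7.0 × 10^-14

Total volume = 10.7 + 11.3 = 22 mL.
[Al^3+] = 2.5 × 10^-3 × (10.7/22) = 1.22 × 10^-3 M
[OH^-] = 7.5 × 10^-4 × (11.3/22) = 3.85 × 10^-4 M
Al(OH)3(s) ⇌ Al^3+(aq) + 3 OH^-(aq), so Q = [Al^3+][OH^-]^3
Q = (1.22 × 10^-3)(3.85 × 10^-4)^3 = 7.0 × 10^-14
Q > Ksp, so Al(OH)3 will precipitate.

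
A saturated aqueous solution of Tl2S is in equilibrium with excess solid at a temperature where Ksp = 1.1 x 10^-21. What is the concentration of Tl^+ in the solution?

[Tl^+] = 1.3e-7 M

Tl2S(s) <=> 2 Tl^+(aq) + S^2-(aq)
Ksp = [Tl^+]^2[S^2-]
With molar solubility s: [Tl^+] = 2s, [S^2-] = s.
Substituting: Ksp = (2s)^2s = 4s^3
s = (1.1 x 10^-21 / 4)^(1/3) = 6.50 x 10^-8 M
[Tl^+] = 2s = 1.3 x 10^-7 M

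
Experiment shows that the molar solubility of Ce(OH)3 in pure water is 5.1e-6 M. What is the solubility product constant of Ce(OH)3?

Ksp ≈ 1.8e-20

Ce(OH)3(s) ⇌ Ce^3+(aq) + 3 OH^-(aq)
If s mol/L of Ce(OH)3 dissolves, [Ce^3+] = s and [OH^-] = 3s.
Ksp = [Ce^3+][OH^-]^3
Ksp = s(3s)^3 = 27s^4
With s = 5.1 × 10^-6: Ksp = 1.8 × 10^-20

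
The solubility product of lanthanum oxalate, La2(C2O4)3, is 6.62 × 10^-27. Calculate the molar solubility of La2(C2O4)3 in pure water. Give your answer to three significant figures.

La2(C2O4)3(s) <=> 2 La^3+ + 3 C2O4^2-
Ksp = [La^3+]^2[C2O4^2-]^3
Let s = molar solubility. Then [La^3+] = 2s and [C2O4^2-] = 3s.
Ksp = (2s)^2(3s)^3 = 108s^5
s = (6.62 × 10^-27 / 108)^(1/5) = 2.28 × 10^-6 M

s = 2.28e-6 M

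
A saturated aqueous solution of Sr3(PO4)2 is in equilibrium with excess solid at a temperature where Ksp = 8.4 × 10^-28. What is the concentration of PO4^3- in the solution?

[PO4^3-] ≈ 3.0e-6 M

Sr3(PO4)2(s) ⇌ 3 Sr^2+ + 2 PO4^3-
Ksp = [Sr^2+]^3[PO4^3-]^2
With molar solubility s: [Sr^2+] = 3s, [PO4^3-] = 2s.
So Ksp = (3s)^3 × (2s)^2 = 108s^5
Solving, s = (8.4 × 10^-28/108)^(1/5) = 1.51 × 10^-6 M
[PO4^3-] = 2s = 3.0 × 10^-6 M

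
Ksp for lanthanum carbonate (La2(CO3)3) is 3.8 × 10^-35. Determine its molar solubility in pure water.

s = 5.1 × 10^-8 M

La2(CO3)3(s) <=> 2 La^3+(aq) + 3 CO3^2-(aq)
Ksp = [La^3+]^2[CO3^2-]^3
If s mol/L of La2(CO3)3 dissolves, [La^3+] = 2s and [CO3^2-] = 3s.
Ksp = (2s)^2(3s)^3 = 108s^5
s = (3.8 × 10^-35 / 108)^(1/5) = 5.1 × 10^-8 M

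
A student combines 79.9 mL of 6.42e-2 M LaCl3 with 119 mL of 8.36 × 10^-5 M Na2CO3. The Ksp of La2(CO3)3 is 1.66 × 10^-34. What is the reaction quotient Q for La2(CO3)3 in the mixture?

8.32 × 10^-17

Total volume = 79.9 + 119 = 198.9 mL.
[La^3+] = 6.42 × 10^-2 × (79.9/198.9) = 2.579 × 10^-2 M
[CO3^2-] = 8.36 x 10^-5 × (119/198.9) = 5.002 × 10^-5 M
La2(CO3)3(s) ⇌ 2 La^3+(aq) + 3 CO3^2-(aq), so Q = [La^3+]^2[CO3^2-]^3
Q = (2.579 × 10^-2)^2(5.002 × 10^-5)^3 = 8.32 × 10^-17
Q > Ksp, so La2(CO3)3 will precipitate.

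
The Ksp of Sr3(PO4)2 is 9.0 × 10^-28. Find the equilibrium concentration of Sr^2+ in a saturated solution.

[Sr^2+] ≈ 4.6e-6 M

Sr3(PO4)2(s) ⇌ 3 Sr^2+ + 2 PO4^3-
Ksp = [Sr^2+]^3[PO4^3-]^2
Let s = molar solubility. Then [Sr^2+] = 3s and [PO4^3-] = 2s.
Substituting: Ksp = (3s)^3(2s)^2 = 108s^5
s^5 = 9.0 × 10^-28 / 108, so s = 1.53 × 10^-6 M
[Sr^2+] = 3s = 4.6 × 10^-6 M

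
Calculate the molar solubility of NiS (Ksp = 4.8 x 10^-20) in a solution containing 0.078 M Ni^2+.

NiS(s) ⇌ Ni^2+(aq) + S^2-(aq)
Ksp = [Ni^2+][S^2-]
Let s be the molar solubility in this solution. [Ni^2+] = 0.078 + s ≈ 0.078, [S^2-] = s (Ksp is small, so little additional dissolves).
Ksp ≈ 0.078 × s
s = 6.2 x 10^-19 M
Check: s = 6.2 × 10^-19 ≪ 0.078, so the approximation is valid.

s = 6.2e-19 M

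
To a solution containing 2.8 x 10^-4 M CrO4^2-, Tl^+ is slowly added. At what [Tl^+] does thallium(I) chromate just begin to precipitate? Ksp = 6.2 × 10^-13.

Tl2CrO4(s) <=> 2 Tl^+ + CrO4^2-
Ksp = [Tl^+]^2[CrO4^2-]
Precipitation begins when Q = Ksp. With [CrO4^2-] = 2.8 x 10^-4 M:
6.2 × 10^-13 = (2.8 x 10^-4) × [Tl^+]^2
[Tl^+] = (6.2 × 10^-13 / 2.8 x 10^-4)^(1/2) = 4.7 × 10^-5 M

4.7e-5 M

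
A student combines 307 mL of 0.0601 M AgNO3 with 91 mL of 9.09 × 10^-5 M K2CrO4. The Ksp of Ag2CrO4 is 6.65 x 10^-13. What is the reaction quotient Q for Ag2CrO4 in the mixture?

Total volume = 307 + 91 = 398 mL.
[Ag^+] = 6.01 x 10^-2 × (307/398) = 4.636 × 10^-2 M
[CrO4^2-] = 9.09 × 10^-5 × (91/398) = 2.078 x 10^-5 M
Ag2CrO4(s) ⇌ 2 Ag^+ + CrO4^2-, so Q = [Ag^+]^2[CrO4^2-]
Q = (4.636 × 10^-2)^2(2.078 × 10^-5) = 4.47 × 10^-8
Q > Ksp, so Ag2CrO4 will precipitate.

4.47e-8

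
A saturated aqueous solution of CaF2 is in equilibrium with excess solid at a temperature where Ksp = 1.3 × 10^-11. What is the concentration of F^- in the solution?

CaF2(s) ⇌ Ca^2+ + 2 F^-
Ksp = [Ca^2+][F^-]^2
Let s = molar solubility. Then [Ca^2+] = s and [F^-] = 2s.
Ksp = s(2s)^2 = 4s^3
s^3 = 1.3 × 10^-11 / 4, so s = 1.48 × 10^-4 M
[F^-] = 2s = 3.0 x 10^-4 M

[F^-] = 3.0e-4 M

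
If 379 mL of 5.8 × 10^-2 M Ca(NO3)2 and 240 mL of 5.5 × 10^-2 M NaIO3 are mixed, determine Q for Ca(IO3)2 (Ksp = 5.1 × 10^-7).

1.6 × 10^-5

Total volume = 379 + 240 = 619 mL.
[Ca^2+] = 5.8 × 10^-2 × (379/619) = 3.55 x 10^-2 M
[IO3^-] = 5.5 × 10^-2 × (240/619) = 2.13 x 10^-2 M
Ca(IO3)2(s) ⇌ Ca^2+(aq) + 2 IO3^-(aq), so Q = [Ca^2+][IO3^-]^2
Q = (3.55 × 10^-2)(2.13 x 10^-2)^2 = 1.6 × 10^-5
Q > Ksp, so Ca(IO3)2 will precipitate.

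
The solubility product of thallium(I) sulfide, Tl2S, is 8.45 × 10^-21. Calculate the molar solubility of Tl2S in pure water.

Tl2S(s) ⇌ 2 Tl^+(aq) + S^2-(aq)
Ksp = [Tl^+]^2[S^2-]
If s mol/L of Tl2S dissolves, [Tl^+] = 2s and [S^2-] = s.
Ksp = (2s)^2s = 4s^3
Solving, s = (8.45 × 10^-21/4)^(1/3) = 1.28 × 10^-7 M

1.28 x 10^-7 M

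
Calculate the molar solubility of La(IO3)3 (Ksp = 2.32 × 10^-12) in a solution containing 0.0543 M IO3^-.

La(IO3)3(s) ⇌ La^3+(aq) + 3 IO3^-(aq)
Ksp = [La^3+][IO3^-]^3
Let s be the molar solubility in this solution. [La^3+] = s, [IO3^-] = 0.0543 + 3s ≈ 0.0543 (Ksp is small, so little additional dissolves).
Ksp ≈ s × (0.0543)^3
s = 1.45 × 10^-8 M
Check: 3s = 4.3 x 10^-8 ≪ 0.0543, so the approximation is valid.

1.45 × 10^-8 M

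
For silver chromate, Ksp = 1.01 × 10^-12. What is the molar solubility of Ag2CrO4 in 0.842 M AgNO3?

s ≈ 1.42e-12 M

Ag2CrO4(s) ⇌ 2 Ag^+(aq) + CrO4^2-(aq)
Ksp = [Ag^+]^2[CrO4^2-]
If s mol/L dissolves here, [Ag^+] = 0.842 + 2s ≈ 0.842, [CrO4^2-] = s (since Ag^+ from AgNO3 dominates).
Ksp ≈ (0.842)^2 × s
s = 1.42 x 10^-12 M
Check: 2s = 2.8 × 10^-12 ≪ 0.842, so the approximation is valid.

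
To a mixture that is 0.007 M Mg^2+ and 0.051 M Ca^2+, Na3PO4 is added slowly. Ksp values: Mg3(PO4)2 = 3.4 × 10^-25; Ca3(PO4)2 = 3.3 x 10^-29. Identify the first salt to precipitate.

Ca3(PO4)2

Precipitation of each salt starts when its ion product equals its Ksp.
For Mg3(PO4)2: 3.4 × 10^-25 = (0.007)^3 × [PO4^3-]^2  ⇒  [PO4^3-] = 1.0 x 10^-9 M.
For Ca3(PO4)2: 3.3 x 10^-29 = (0.051)^3 × [PO4^3-]^2  ⇒  [PO4^3-] = 5.0 × 10^-13 M.
The salt with the lower threshold [PO4^3-] precipitates first: Ca3(PO4)2.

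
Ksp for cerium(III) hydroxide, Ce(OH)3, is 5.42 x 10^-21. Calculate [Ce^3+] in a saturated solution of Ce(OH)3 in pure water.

[Ce^3+] ≈ 3.76e-6 M

Ce(OH)3(s) <=> Ce^3+(aq) + 3 OH^-(aq)
Ksp = [Ce^3+][OH^-]^3
If s mol/L of Ce(OH)3 dissolves, [Ce^3+] = s and [OH^-] = 3s.
So Ksp = s × (3s)^3 = 27s^4
s^4 = 5.42 x 10^-21 / 27, so s = 3.764 × 10^-6 M
[Ce^3+] = s = 3.76 x 10^-6 M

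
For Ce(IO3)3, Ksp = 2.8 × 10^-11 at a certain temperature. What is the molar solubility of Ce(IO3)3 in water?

1.0e-3 M

Ce(IO3)3(s) ⇌ Ce^3+ + 3 IO3^-
Ksp = [Ce^3+][IO3^-]^3
With molar solubility s: [Ce^3+] = s, [IO3^-] = 3s.
So Ksp = s × (3s)^3 = 27s^4
Solving, s = (2.8 × 10^-11/27)^(1/4) = 1.0 × 10^-3 M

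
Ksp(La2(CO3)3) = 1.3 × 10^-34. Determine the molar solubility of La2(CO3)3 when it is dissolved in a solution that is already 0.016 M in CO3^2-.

s = 2.8e-15 M

La2(CO3)3(s) ⇌ 2 La^3+ + 3 CO3^2-
Ksp = [La^3+]^2[CO3^2-]^3
Let s = moles of La2(CO3)3 that dissolve per litre. [La^3+] = 2s, [CO3^2-] = 0.016 + 3s ≈ 0.016 (Ksp is small, so little additional dissolves).
Ksp ≈ (2s)^2 × (0.016)^3
s = 2.8 x 10^-15 M
Check: 3s = 8.5 x 10^-15 ≪ 0.016, so the approximation is valid.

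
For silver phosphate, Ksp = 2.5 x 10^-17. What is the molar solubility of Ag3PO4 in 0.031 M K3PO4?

Ag3PO4(s) ⇌ 3 Ag^+(aq) + PO4^3-(aq)
Ksp = [Ag^+]^3[PO4^3-]
If s mol/L dissolves here, [Ag^+] = 3s, [PO4^3-] = 0.031 + s ≈ 0.031 (since PO4^3- from K3PO4 dominates).
Ksp ≈ (3s)^3 × 0.031
s = 3.1 × 10^-6 M
Check: s = 3.1 × 10^-6 ≪ 0.031, so the approximation is valid.

3.1e-6 M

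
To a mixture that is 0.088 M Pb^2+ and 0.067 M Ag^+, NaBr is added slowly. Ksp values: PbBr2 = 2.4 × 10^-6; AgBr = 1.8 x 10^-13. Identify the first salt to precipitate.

Precipitation of each salt starts when its ion product equals its Ksp.
For PbBr2: 2.4 × 10^-6 = 0.088 × [Br^-]^2  ⇒  [Br^-] = 5.2 x 10^-3 M.
For AgBr: 1.8 x 10^-13 = 0.067 × [Br^-]  ⇒  [Br^-] = 2.7 x 10^-12 M.
The salt with the lower threshold [Br^-] precipitates first: AgBr.

AgBr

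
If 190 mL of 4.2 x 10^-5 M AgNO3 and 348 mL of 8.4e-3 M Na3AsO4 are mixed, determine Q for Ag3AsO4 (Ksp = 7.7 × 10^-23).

Total volume = 190 + 348 = 538 mL.
[Ag^+] = 4.2 × 10^-5 × (190/538) = 1.48 x 10^-5 M
[AsO4^3-] = 8.4 x 10^-3 × (348/538) = 5.43 × 10^-3 M
Ag3AsO4(s) ⇌ 3 Ag^+ + AsO4^3-, so Q = [Ag^+]^3[AsO4^3-]
Q = (1.48 x 10^-5)^3(5.43 × 10^-3) = 1.8 × 10^-17
Q > Ksp, so Ag3AsO4 will precipitate.

Q = 1.8 × 10^-17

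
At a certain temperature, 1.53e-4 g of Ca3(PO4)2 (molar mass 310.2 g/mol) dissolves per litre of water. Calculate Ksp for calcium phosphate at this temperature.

Ksp = 3.15 × 10^-30

Molar solubility s = (1.53 × 10^-4 g/L) / (310.2 g/mol) = 4.932 × 10^-7 M.
Ca3(PO4)2(s) ⇌ 3 Ca^2+ + 2 PO4^3-
For each mole of Ca3(PO4)2 that dissolves: [Ca^2+] = 3s, [PO4^3-] = 2s.
Ksp = [Ca^2+]^3[PO4^3-]^2
Substituting: Ksp = (3s)^3(2s)^2 = 108s^5
Ksp = 108 × (4.932 × 10^-7)^5 = 3.15 x 10^-30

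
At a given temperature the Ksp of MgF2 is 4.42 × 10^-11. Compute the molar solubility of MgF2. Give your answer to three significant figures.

MgF2(s) ⇌ Mg^2+ + 2 F^-
Ksp = [Mg^2+][F^-]^2
For each mole of MgF2 that dissolves: [Mg^2+] = s, [F^-] = 2s.
So Ksp = s × (2s)^2 = 4s^3
Solving, s = (4.42 × 10^-11/4)^(1/3) = 2.23 × 10^-4 M

s ≈ 2.23e-4 M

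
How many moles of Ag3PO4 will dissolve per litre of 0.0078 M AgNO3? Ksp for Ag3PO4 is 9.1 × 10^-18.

s ≈ 1.9 × 10^-11 M

Ag3PO4(s) <=> 3 Ag^+ + PO4^3-
Ksp = [Ag^+]^3[PO4^3-]
Let s = moles of Ag3PO4 that dissolve per litre. [Ag^+] = 0.0078 + 3s ≈ 0.0078, [PO4^3-] = s (common-ion effect: Ag^+ is already 0.0078 M).
Ksp ≈ (0.0078)^3 × s
s = 1.9 x 10^-11 M
Check: 3s = 5.8 × 10^-11 ≪ 0.0078, so the approximation is valid.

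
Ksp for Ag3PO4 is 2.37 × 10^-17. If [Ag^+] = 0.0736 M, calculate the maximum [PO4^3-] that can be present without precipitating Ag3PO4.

[PO4^3-] = 5.94 × 10^-14 M

Ag3PO4(s) ⇌ 3 Ag^+ + PO4^3-
Ksp = [Ag^+]^3[PO4^3-]
Precipitation begins when Q = Ksp. With [Ag^+] = 0.0736 M:
2.37 × 10^-17 = (0.0736)^3 × [PO4^3-]
[PO4^3-] = (2.37 × 10^-17 / 3.987 x 10^-4) = 5.94 x 10^-14 M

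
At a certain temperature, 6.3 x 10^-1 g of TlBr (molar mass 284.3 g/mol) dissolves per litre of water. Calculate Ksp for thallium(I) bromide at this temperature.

4.9e-6

Molar solubility s = (6.3 × 10^-1 g/L) / (284.3 g/mol) = 2.22 x 10^-3 M.
TlBr(s) ⇌ Tl^+ + Br^-
If s mol/L of TlBr dissolves, [Tl^+] = s and [Br^-] = s.
Ksp = [Tl^+][Br^-]
Ksp = s^2
With s = 2.22 × 10^-3: Ksp = 4.9 x 10^-6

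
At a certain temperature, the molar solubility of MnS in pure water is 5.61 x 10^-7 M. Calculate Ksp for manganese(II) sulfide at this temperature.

Ksp ≈ 3.15 x 10^-13

MnS(s) ⇌ Mn^2+ + S^2-
With molar solubility s: [Mn^2+] = s, [S^2-] = s.
Ksp = [Mn^2+][S^2-]
Ksp = (s)(s) = s^2
With s = 5.61 × 10^-7: Ksp = 3.15 x 10^-13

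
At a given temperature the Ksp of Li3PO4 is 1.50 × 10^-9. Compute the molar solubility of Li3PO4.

Li3PO4(s) ⇌ 3 Li^+(aq) + PO4^3-(aq)
Ksp = [Li^+]^3[PO4^3-]
Let s = molar solubility. Then [Li^+] = 3s and [PO4^3-] = s.
Substituting: Ksp = (3s)^3s = 27s^4
s = (1.50 × 10^-9 / 27)^(1/4) = 2.73 × 10^-3 M

2.73 x 10^-3 M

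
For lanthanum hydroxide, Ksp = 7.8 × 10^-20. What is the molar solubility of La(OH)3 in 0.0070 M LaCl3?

La(OH)3(s) <=> La^3+(aq) + 3 OH^-(aq)
Ksp = [La^3+][OH^-]^3
Let s be the molar solubility in this solution. [La^3+] = 0.0070 + s ≈ 0.0070, [OH^-] = 3s (since La^3+ from LaCl3 dominates).
Ksp ≈ 0.0070 × (3s)^3
s = 7.4 × 10^-7 M
Check: s = 7.4 × 10^-7 ≪ 0.0070, so the approximation is valid.

7.4e-7 M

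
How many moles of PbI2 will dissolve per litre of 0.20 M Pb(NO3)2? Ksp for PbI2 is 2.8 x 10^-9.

PbI2(s) ⇌ Pb^2+(aq) + 2 I^-(aq)
Ksp = [Pb^2+][I^-]^2
Let s = moles of PbI2 that dissolve per litre. [Pb^2+] = 0.20 + s ≈ 0.20, [I^-] = 2s (Ksp is small, so little additional dissolves).
Ksp ≈ 0.20 × (2s)^2
s = 5.9 x 10^-5 M
Check: s = 5.9 × 10^-5 ≪ 0.20, so the approximation is valid.

5.9 x 10^-5 M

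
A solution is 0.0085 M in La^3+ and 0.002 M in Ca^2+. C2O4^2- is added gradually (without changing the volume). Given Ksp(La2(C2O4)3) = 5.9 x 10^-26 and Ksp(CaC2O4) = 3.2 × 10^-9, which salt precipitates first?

La2(C2O4)3

Each salt begins to precipitate when Q = Ksp, i.e. when [C2O4^2-] reaches its threshold.
For La2(C2O4)3: 5.9 x 10^-26 = (0.0085)^2 × [C2O4^2-]^3  ⇒  [C2O4^2-] = 9.3 × 10^-8 M.
For CaC2O4: 3.2 × 10^-9 = 0.002 × [C2O4^2-]  ⇒  [C2O4^2-] = 1.6 x 10^-6 M.
The salt with the lower threshold [C2O4^2-] precipitates first: La2(C2O4)3.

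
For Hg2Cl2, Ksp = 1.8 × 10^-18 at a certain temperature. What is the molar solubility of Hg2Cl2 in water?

Hg2Cl2(s) ⇌ Hg2^2+(aq) + 2 Cl^-(aq)
Ksp = [Hg2^2+][Cl^-]^2
For each mole of Hg2Cl2 that dissolves: [Hg2^2+] = s, [Cl^-] = 2s.
Substituting: Ksp = s(2s)^2 = 4s^3
Solving, s = (1.8 × 10^-18/4)^(1/3) = 7.7 × 10^-7 M

s ≈ 7.7e-7 M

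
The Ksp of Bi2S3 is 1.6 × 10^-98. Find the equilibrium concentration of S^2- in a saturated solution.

Bi2S3(s) ⇌ 2 Bi^3+ + 3 S^2-
Ksp = [Bi^3+]^2[S^2-]^3
If s mol/L of Bi2S3 dissolves, [Bi^3+] = 2s and [S^2-] = 3s.
So Ksp = (2s)^2 × (3s)^3 = 108s^5
s = (1.6 × 10^-98 / 108)^(1/5) = 1.08 x 10^-20 M
[S^2-] = 3s = 3.2 × 10^-20 M

3.2 x 10^-20 M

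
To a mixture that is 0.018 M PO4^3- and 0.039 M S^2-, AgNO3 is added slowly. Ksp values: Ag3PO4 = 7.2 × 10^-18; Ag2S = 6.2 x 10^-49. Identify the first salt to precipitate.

Ag2S

Each salt begins to precipitate when Q = Ksp, i.e. when [Ag^+] reaches its threshold.
For Ag3PO4: 7.2 × 10^-18 = 0.018 × [Ag^+]^3  ⇒  [Ag^+] = 7.4 × 10^-6 M.
For Ag2S: 6.2 x 10^-49 = 0.039 × [Ag^+]^2  ⇒  [Ag^+] = 4.0 × 10^-24 M.
The salt with the lower threshold [Ag^+] precipitates first: Ag2S.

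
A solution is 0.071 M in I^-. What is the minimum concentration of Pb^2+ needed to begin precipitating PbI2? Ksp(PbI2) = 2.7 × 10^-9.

PbI2(s) ⇌ Pb^2+(aq) + 2 I^-(aq)
Ksp = [Pb^2+][I^-]^2
Precipitation begins when Q = Ksp. With [I^-] = 0.071 M:
2.7 × 10^-9 = (0.071)^2 × [Pb^2+]
[Pb^2+] = (2.7 × 10^-9 / 5.04 × 10^-3) = 5.4 × 10^-7 M

[Pb^2+] ≈ 5.4 x 10^-7 M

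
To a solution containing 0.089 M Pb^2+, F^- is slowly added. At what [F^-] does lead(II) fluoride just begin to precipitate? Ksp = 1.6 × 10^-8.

PbF2(s) ⇌ Pb^2+(aq) + 2 F^-(aq)
Ksp = [Pb^2+][F^-]^2
Precipitation begins when Q = Ksp. With [Pb^2+] = 0.089 M:
1.6 × 10^-8 = (0.089) × [F^-]^2
[F^-] = (1.6 × 10^-8 / 8.9 × 10^-2)^(1/2) = 4.2 x 10^-4 M

[F^-] ≈ 4.2 × 10^-4 M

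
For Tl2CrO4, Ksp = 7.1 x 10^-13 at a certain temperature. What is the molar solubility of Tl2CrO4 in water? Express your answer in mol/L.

5.6e-5 M

Tl2CrO4(s) ⇌ 2 Tl^+(aq) + CrO4^2-(aq)
Ksp = [Tl^+]^2[CrO4^2-]
If s mol/L of Tl2CrO4 dissolves, [Tl^+] = 2s and [CrO4^2-] = s.
So Ksp = (2s)^2 × s = 4s^3
s^3 = 7.1 x 10^-13 / 4, so s = 5.6 x 10^-5 M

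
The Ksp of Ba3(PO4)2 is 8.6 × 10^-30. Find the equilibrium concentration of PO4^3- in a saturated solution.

Ba3(PO4)2(s) <=> 3 Ba^2+(aq) + 2 PO4^3-(aq)
Ksp = [Ba^2+]^3[PO4^3-]^2
With molar solubility s: [Ba^2+] = 3s, [PO4^3-] = 2s.
So Ksp = (3s)^3 × (2s)^2 = 108s^5
s = (8.6 × 10^-30 / 108)^(1/5) = 6.03 × 10^-7 M
[PO4^3-] = 2s = 1.2 x 10^-6 M

1.2 × 10^-6 M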